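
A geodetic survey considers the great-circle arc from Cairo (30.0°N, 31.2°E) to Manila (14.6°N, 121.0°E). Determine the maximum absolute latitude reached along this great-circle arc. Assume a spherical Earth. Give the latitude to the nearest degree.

The great circle lies in the plane with unit normal n̂ = (p₁ × p₂)/|p₁ × p₂|.
Here n̂_z ≈ +0.845; the vertex latitude is φ_max = arccos|n̂_z| ≈ 32.3°.
Check via Clairaut: cos φ_max = |cos φ₁| · sin C = cos(30.0°)·sin(77.4°) ≈ 0.845, again giving ≈ 32.3°.

≈ 32°N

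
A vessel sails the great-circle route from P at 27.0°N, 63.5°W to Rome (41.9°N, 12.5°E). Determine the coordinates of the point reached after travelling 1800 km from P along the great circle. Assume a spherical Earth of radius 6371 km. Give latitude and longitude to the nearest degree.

From cos δ = sin φ₁ sin φ₂ + cos φ₁ cos φ₂ cos Δλ, the central angle is δ ≈ 1.089 rad (62.4°). The total great-circle distance is δ·R ≈ 1.089 × 6371 ≈ 6936 km, so the target fraction is f = 1800/6936 ≈ 0.260.
Interpolate at f ≈ 0.260 with slerp weights a = sin((1−f)δ)/sin δ ≈ 0.814, b = sin(fδ)/sin δ ≈ 0.315.
p = a·p₁ + b·p₂ ≈ (0.552, -0.599, 0.580); φ = arcsin(p_z) ≈ 35.44°, λ = atan2(p_y, p_x) ≈ -47.30°.

≈ 35°N, 47°W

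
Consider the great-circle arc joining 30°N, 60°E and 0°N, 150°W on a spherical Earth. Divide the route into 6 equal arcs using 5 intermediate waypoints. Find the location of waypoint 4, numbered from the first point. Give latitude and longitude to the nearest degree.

≈ 33°N, 176°E

From cos δ = sin φ₁ sin φ₂ + cos φ₁ cos φ₂ cos Δλ, the central angle is δ ≈ 2.419 rad (138.6°).
Interpolate at f = 4/6 with slerp weights a = sin((1−f)δ)/sin δ ≈ 1.091, b = sin(fδ)/sin δ ≈ 1.511.
p = a·p₁ + b·p₂ ≈ (-0.836, 0.063, 0.546); φ = arcsin(p_z) ≈ 33.06°, λ = atan2(p_y, p_x) ≈ 175.68°.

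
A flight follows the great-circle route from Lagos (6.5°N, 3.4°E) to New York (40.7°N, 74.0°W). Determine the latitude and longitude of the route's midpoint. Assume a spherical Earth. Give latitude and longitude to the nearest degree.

≈ 29°N, 29°W

The haversine formula gives a central angle δ ≈ 1.330 rad (76.2°) between the endpoints.
Interpolate at f = 1/2 with slerp weights a = sin((1−f)δ)/sin δ ≈ 0.635, b = sin(fδ)/sin δ ≈ 0.635.
p = a·p₁ + b·p₂ ≈ (0.763, -0.426, 0.486); φ = arcsin(p_z) ≈ 29.10°, λ = atan2(p_y, p_x) ≈ -29.15°.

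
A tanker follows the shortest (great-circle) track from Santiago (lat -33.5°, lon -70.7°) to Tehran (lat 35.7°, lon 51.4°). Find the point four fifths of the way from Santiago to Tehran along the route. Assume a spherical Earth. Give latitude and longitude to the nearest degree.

From cos δ = sin φ₁ sin φ₂ + cos φ₁ cos φ₂ cos Δλ, the central angle is δ ≈ 2.321 rad (133.0°).
Interpolate at f = 4/5 with slerp weights a = sin((1−f)δ)/sin δ ≈ 0.612, b = sin(fδ)/sin δ ≈ 1.312.
p = a·p₁ + b·p₂ ≈ (0.833, 0.351, 0.428); φ = arcsin(p_z) ≈ 25.31°, λ = atan2(p_y, p_x) ≈ 22.82°.

≈ lat 25°, lon 23°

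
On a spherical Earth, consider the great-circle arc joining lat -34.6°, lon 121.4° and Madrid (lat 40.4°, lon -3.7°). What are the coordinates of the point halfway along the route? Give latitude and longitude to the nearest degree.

Write both endpoints as unit vectors p₁, p₂ with components (cos φ cos λ, cos φ sin λ, sin φ).
The central angle between the endpoints is δ = arccos(p₁·p₂) ≈ 2.387 rad (136.8°).
Interpolate at f = 1/2 with slerp weights a = sin((1−f)δ)/sin δ ≈ 1.357, b = sin(fδ)/sin δ ≈ 1.357.
p = a·p₁ + b·p₂ ≈ (0.449, 0.887, 0.109); φ = arcsin(p_z) ≈ 6.25°, λ = atan2(p_y, p_x) ≈ 63.13°.

≈ lat 6°, lon 63°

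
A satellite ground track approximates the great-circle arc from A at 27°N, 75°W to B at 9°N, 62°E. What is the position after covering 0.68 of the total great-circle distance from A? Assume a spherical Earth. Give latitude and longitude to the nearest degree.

≈ 33°N, 27°E

From cos δ = sin φ₁ sin φ₂ + cos φ₁ cos φ₂ cos Δλ, the central angle is δ ≈ 2.180 rad (124.9°).
Interpolate at f = 0.68 with slerp weights a = sin((1−f)δ)/sin δ ≈ 0.784, b = sin(fδ)/sin δ ≈ 1.215.
p = a·p₁ + b·p₂ ≈ (0.744, 0.385, 0.546); φ = arcsin(p_z) ≈ 33.08°, λ = atan2(p_y, p_x) ≈ 27.36°.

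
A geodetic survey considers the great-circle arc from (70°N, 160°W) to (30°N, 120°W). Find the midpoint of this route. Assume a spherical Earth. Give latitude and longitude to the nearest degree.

Convert each endpoint to a unit vector on the sphere (x = cos φ cos λ, y = cos φ sin λ, z = sin φ).
The central angle between the endpoints is δ = arccos(p₁·p₂) ≈ 0.800 rad (45.8°).
Interpolate at f = 1/2 with slerp weights a = sin((1−f)δ)/sin δ ≈ 0.543, b = sin(fδ)/sin δ ≈ 0.543.
p = a·p₁ + b·p₂ ≈ (-0.410, -0.471, 0.782); φ = arcsin(p_z) ≈ 51.40°, λ = atan2(p_y, p_x) ≈ -131.03°.

≈ (51°N, 131°W)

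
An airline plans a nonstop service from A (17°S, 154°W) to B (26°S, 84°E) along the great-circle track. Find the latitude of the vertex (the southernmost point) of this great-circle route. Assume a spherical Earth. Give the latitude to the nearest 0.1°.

The great circle lies in the plane with unit normal n̂ = (p₁ × p₂)/|p₁ × p₂|.
Here n̂_z ≈ -0.771; the vertex latitude is φ_max = arccos|n̂_z| ≈ 39.5°.
Check via Clairaut: cos φ_max = |cos φ₁| · sin C = cos(17.0°)·sin(126.2°) ≈ 0.771, again giving ≈ 39.5°.

≈ 39.5°S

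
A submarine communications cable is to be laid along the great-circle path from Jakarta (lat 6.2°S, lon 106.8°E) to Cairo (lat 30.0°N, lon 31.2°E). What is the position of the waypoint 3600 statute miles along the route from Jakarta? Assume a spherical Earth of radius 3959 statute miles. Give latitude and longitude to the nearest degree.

The haversine formula gives a central angle δ ≈ 1.410 rad (80.8°) between the endpoints. The total great-circle distance is δ·R ≈ 1.410 × 3959 ≈ 5582 mi, so the target fraction is f = 3600/5582 ≈ 0.645.
Interpolate at f ≈ 0.645 with slerp weights a = sin((1−f)δ)/sin δ ≈ 0.486, b = sin(fδ)/sin δ ≈ 0.799.
p = a·p₁ + b·p₂ ≈ (0.452, 0.821, 0.347); φ = arcsin(p_z) ≈ 20.31°, λ = atan2(p_y, p_x) ≈ 61.15°.

≈ lat 20°N, lon 61°E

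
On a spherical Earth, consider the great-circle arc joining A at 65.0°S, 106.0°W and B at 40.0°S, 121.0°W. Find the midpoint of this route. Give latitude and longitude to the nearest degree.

≈ 53°S, 116°W

Convert each endpoint to a unit vector on the sphere (x = cos φ cos λ, y = cos φ sin λ, z = sin φ).
The central angle between the endpoints is δ = arccos(p₁·p₂) ≈ 0.462 rad (26.5°).
Interpolate at f = 1/2 with slerp weights a = sin((1−f)δ)/sin δ ≈ 0.514, b = sin(fδ)/sin δ ≈ 0.514.
p = a·p₁ + b·p₂ ≈ (-0.262, -0.546, -0.796); φ = arcsin(p_z) ≈ -52.72°, λ = atan2(p_y, p_x) ≈ -115.68°.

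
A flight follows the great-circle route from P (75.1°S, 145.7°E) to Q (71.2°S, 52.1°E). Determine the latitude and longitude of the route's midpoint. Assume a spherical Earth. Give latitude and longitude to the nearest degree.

≈ (78°S, 92°E)

From cos δ = sin φ₁ sin φ₂ + cos φ₁ cos φ₂ cos Δλ, the central angle is δ ≈ 0.428 rad (24.5°).
Interpolate at f = 1/2 with slerp weights a = sin((1−f)δ)/sin δ ≈ 0.512, b = sin(fδ)/sin δ ≈ 0.512.
p = a·p₁ + b·p₂ ≈ (-0.007, 0.204, -0.979); φ = arcsin(p_z) ≈ -78.21°, λ = atan2(p_y, p_x) ≈ 92.07°.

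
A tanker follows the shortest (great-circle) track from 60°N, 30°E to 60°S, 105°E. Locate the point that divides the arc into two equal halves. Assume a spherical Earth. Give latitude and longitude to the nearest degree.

≈ 0°N, 68°E

Convert each endpoint to a unit vector on the sphere (x = cos φ cos λ, y = cos φ sin λ, z = sin φ).
The central angle between the endpoints is δ = arccos(p₁·p₂) ≈ 2.326 rad (133.3°).
Interpolate at f = 1/2 with slerp weights a = sin((1−f)δ)/sin δ ≈ 1.260, b = sin(fδ)/sin δ ≈ 1.260.
p = a·p₁ + b·p₂ ≈ (0.383, 0.924, 0.000); φ = arcsin(p_z) ≈ 0.00°, λ = atan2(p_y, p_x) ≈ 67.50°.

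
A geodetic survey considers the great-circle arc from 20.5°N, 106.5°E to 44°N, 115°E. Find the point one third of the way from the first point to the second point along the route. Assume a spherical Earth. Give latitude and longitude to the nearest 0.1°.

≈ 28.4°N, 108.9°E

Write both endpoints as unit vectors p₁, p₂ with components (cos φ cos λ, cos φ sin λ, sin φ).
The central angle between the endpoints is δ = arccos(p₁·p₂) ≈ 0.428 rad (24.5°).
Interpolate at f = 1/3 with slerp weights a = sin((1−f)δ)/sin δ ≈ 0.678, b = sin(fδ)/sin δ ≈ 0.343.
p = a·p₁ + b·p₂ ≈ (-0.285, 0.832, 0.475); φ = arcsin(p_z) ≈ 28.39°, λ = atan2(p_y, p_x) ≈ 108.87°.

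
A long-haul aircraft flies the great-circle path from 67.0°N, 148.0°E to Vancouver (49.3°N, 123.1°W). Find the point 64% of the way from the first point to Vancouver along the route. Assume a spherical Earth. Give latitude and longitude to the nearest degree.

≈ 62°N, 142°W

Write both endpoints as unit vectors p₁, p₂ with components (cos φ cos λ, cos φ sin λ, sin φ).
The central angle between the endpoints is δ = arccos(p₁·p₂) ≈ 0.792 rad (45.4°).
Interpolate at f = 0.64 with slerp weights a = sin((1−f)δ)/sin δ ≈ 0.395, b = sin(fδ)/sin δ ≈ 0.682.
p = a·p₁ + b·p₂ ≈ (-0.374, -0.291, 0.881); φ = arcsin(p_z) ≈ 61.73°, λ = atan2(p_y, p_x) ≈ -142.12°.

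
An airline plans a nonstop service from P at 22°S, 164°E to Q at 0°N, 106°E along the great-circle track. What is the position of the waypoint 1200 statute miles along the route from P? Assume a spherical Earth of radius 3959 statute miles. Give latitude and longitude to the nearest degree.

From cos δ = sin φ₁ sin φ₂ + cos φ₁ cos φ₂ cos Δλ, the central angle is δ ≈ 1.057 rad (60.6°). The total great-circle distance is δ·R ≈ 1.057 × 3959 ≈ 4185 mi, so the target fraction is f = 1200/4185 ≈ 0.287.
Interpolate at f ≈ 0.287 with slerp weights a = sin((1−f)δ)/sin δ ≈ 0.786, b = sin(fδ)/sin δ ≈ 0.343.
p = a·p₁ + b·p₂ ≈ (-0.795, 0.530, -0.294); φ = arcsin(p_z) ≈ -17.12°, λ = atan2(p_y, p_x) ≈ 146.30°.

≈ 17°S, 146°E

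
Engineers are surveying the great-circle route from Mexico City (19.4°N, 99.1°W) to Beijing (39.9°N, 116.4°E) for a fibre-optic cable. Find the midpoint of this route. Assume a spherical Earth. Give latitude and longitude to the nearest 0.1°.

≈ (60.6°N, 153.5°W)

Convert each endpoint to a unit vector on the sphere (x = cos φ cos λ, y = cos φ sin λ, z = sin φ).
The central angle between the endpoints is δ = arccos(p₁·p₂) ≈ 1.956 rad (112.1°).
Interpolate at f = 1/2 with slerp weights a = sin((1−f)δ)/sin δ ≈ 0.895, b = sin(fδ)/sin δ ≈ 0.895.
p = a·p₁ + b·p₂ ≈ (-0.439, -0.219, 0.872); φ = arcsin(p_z) ≈ 60.64°, λ = atan2(p_y, p_x) ≈ -153.52°.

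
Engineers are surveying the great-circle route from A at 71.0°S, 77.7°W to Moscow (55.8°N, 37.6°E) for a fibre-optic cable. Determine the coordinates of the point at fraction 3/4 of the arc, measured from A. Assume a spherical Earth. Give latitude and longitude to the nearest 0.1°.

Convert each endpoint to a unit vector on the sphere (x = cos φ cos λ, y = cos φ sin λ, z = sin φ).
The central angle between the endpoints is δ = arccos(p₁·p₂) ≈ 2.607 rad (149.3°).
Interpolate at f = 3/4 with slerp weights a = sin((1−f)δ)/sin δ ≈ 1.189, b = sin(fδ)/sin δ ≈ 1.818.
p = a·p₁ + b·p₂ ≈ (0.892, 0.245, 0.379); φ = arcsin(p_z) ≈ 22.29°, λ = atan2(p_y, p_x) ≈ 15.37°.

≈ 22.3°N, 15.4°E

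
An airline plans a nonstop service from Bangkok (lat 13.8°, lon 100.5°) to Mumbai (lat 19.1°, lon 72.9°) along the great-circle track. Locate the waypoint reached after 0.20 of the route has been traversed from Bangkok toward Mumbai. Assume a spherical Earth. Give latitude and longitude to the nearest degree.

≈ lat 15°, lon 95°

Convert each endpoint to a unit vector on the sphere (x = cos φ cos λ, y = cos φ sin λ, z = sin φ).
The central angle between the endpoints is δ = arccos(p₁·p₂) ≈ 0.471 rad (27.0°).
Interpolate at f = 0.20 with slerp weights a = sin((1−f)δ)/sin δ ≈ 0.811, b = sin(fδ)/sin δ ≈ 0.207.
p = a·p₁ + b·p₂ ≈ (-0.086, 0.961, 0.261); φ = arcsin(p_z) ≈ 15.14°, λ = atan2(p_y, p_x) ≈ 95.11°.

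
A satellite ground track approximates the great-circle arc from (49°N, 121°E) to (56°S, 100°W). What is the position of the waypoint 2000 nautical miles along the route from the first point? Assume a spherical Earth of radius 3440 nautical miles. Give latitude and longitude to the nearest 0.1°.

≈ (26.2°N, 152.4°E)

Write both endpoints as unit vectors p₁, p₂ with components (cos φ cos λ, cos φ sin λ, sin φ).
The central angle between the endpoints is δ = arccos(p₁·p₂) ≈ 2.696 rad (154.5°). The total great-circle distance is δ·R ≈ 2.696 × 3440 ≈ 9276 nmi, so the target fraction is f = 2000/9276 ≈ 0.216.
Interpolate at f ≈ 0.216 with slerp weights a = sin((1−f)δ)/sin δ ≈ 1.987, b = sin(fδ)/sin δ ≈ 1.276.
p = a·p₁ + b·p₂ ≈ (-0.795, 0.415, 0.442); φ = arcsin(p_z) ≈ 26.24°, λ = atan2(p_y, p_x) ≈ 152.45°.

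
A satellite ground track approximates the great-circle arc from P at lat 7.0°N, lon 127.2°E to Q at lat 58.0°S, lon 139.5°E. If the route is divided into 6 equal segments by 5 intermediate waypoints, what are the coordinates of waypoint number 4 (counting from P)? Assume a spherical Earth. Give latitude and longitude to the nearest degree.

≈ lat 36°S, lon 133°E

From cos δ = sin φ₁ sin φ₂ + cos φ₁ cos φ₂ cos Δλ, the central angle is δ ≈ 1.148 rad (65.8°).
Interpolate at f = 4/6 with slerp weights a = sin((1−f)δ)/sin δ ≈ 0.409, b = sin(fδ)/sin δ ≈ 0.760.
p = a·p₁ + b·p₂ ≈ (-0.552, 0.585, -0.594); φ = arcsin(p_z) ≈ -36.46°, λ = atan2(p_y, p_x) ≈ 133.32°.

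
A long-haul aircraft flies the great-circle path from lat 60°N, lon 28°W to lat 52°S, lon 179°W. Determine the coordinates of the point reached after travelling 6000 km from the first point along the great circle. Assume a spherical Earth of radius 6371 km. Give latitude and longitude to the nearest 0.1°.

From cos δ = sin φ₁ sin φ₂ + cos φ₁ cos φ₂ cos Δλ, the central angle is δ ≈ 2.829 rad (162.1°). The total great-circle distance is δ·R ≈ 2.829 × 6371 ≈ 18026 km, so the target fraction is f = 6000/18026 ≈ 0.333.
Interpolate at f ≈ 0.333 with slerp weights a = sin((1−f)δ)/sin δ ≈ 3.094, b = sin(fδ)/sin δ ≈ 2.633.
p = a·p₁ + b·p₂ ≈ (-0.255, -0.755, 0.605); φ = arcsin(p_z) ≈ 37.21°, λ = atan2(p_y, p_x) ≈ -108.66°.

≈ lat 37.2°N, lon 108.7°W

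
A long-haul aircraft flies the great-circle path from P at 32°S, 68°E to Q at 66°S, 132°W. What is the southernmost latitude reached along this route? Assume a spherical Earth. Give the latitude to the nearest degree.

≈ 83°S

The great circle lies in the plane with unit normal n̂ = (p₁ × p₂)/|p₁ × p₂|.
Here n̂_z ≈ +0.120; the vertex latitude is φ_max = arccos|n̂_z| ≈ 83.1°.
Check via Clairaut: cos φ_max = |cos φ₁| · sin C = cos(32.0°)·sin(171.9°) ≈ 0.120, again giving ≈ 83.1°.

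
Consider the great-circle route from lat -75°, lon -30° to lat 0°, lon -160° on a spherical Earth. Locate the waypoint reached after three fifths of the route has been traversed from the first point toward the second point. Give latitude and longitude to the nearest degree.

Write both endpoints as unit vectors p₁, p₂ with components (cos φ cos λ, cos φ sin λ, sin φ).
The central angle between the endpoints is δ = arccos(p₁·p₂) ≈ 1.738 rad (99.6°).
Interpolate at f = 3/5 with slerp weights a = sin((1−f)δ)/sin δ ≈ 0.650, b = sin(fδ)/sin δ ≈ 0.876.
p = a·p₁ + b·p₂ ≈ (-0.678, -0.384, -0.627); φ = arcsin(p_z) ≈ -38.86°, λ = atan2(p_y, p_x) ≈ -150.48°.

≈ lat -39°, lon -150°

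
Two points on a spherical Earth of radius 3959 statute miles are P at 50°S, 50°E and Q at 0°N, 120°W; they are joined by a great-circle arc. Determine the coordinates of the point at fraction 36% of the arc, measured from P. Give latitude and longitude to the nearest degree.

≈ 79°S, 71°W

From cos δ = sin φ₁ sin φ₂ + cos φ₁ cos φ₂ cos Δλ, the central angle is δ ≈ 2.256 rad (129.3°).
Interpolate at f = 0.36 with slerp weights a = sin((1−f)δ)/sin δ ≈ 1.281, b = sin(fδ)/sin δ ≈ 0.938.
p = a·p₁ + b·p₂ ≈ (0.061, -0.181, -0.982); φ = arcsin(p_z) ≈ -78.99°, λ = atan2(p_y, p_x) ≈ -71.48°.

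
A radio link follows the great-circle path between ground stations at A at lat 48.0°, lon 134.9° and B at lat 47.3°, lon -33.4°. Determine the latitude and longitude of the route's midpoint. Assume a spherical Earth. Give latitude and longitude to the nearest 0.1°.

The haversine formula gives a central angle δ ≈ 1.469 rad (84.2°) between the endpoints.
Interpolate at f = 1/2 with slerp weights a = sin((1−f)δ)/sin δ ≈ 0.674, b = sin(fδ)/sin δ ≈ 0.674.
p = a·p₁ + b·p₂ ≈ (0.063, 0.068, 0.996); φ = arcsin(p_z) ≈ 84.68°, λ = atan2(p_y, p_x) ≈ 47.01°.

≈ lat 84.7°, lon 47.0°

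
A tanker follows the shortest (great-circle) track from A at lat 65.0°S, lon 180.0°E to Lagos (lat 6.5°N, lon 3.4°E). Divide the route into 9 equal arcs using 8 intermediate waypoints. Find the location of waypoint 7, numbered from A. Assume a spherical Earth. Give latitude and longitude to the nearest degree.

≈ lat 20°S, lon 4°E

Convert each endpoint to a unit vector on the sphere (x = cos φ cos λ, y = cos φ sin λ, z = sin φ).
The central angle between the endpoints is δ = arccos(p₁·p₂) ≈ 2.120 rad (121.5°).
Interpolate at f = 7/9 with slerp weights a = sin((1−f)δ)/sin δ ≈ 0.532, b = sin(fδ)/sin δ ≈ 1.169.
p = a·p₁ + b·p₂ ≈ (0.934, 0.069, -0.350); φ = arcsin(p_z) ≈ -20.48°, λ = atan2(p_y, p_x) ≈ 4.22°.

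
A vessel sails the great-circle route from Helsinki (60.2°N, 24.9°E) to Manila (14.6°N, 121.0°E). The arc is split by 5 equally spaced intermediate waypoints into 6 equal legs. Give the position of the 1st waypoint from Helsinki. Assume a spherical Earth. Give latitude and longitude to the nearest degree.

Convert each endpoint to a unit vector on the sphere (x = cos φ cos λ, y = cos φ sin λ, z = sin φ).
The central angle between the endpoints is δ = arccos(p₁·p₂) ≈ 1.402 rad (80.3°).
Interpolate at f = 1/6 with slerp weights a = sin((1−f)δ)/sin δ ≈ 0.933, b = sin(fδ)/sin δ ≈ 0.235.
p = a·p₁ + b·p₂ ≈ (0.304, 0.390, 0.869); φ = arcsin(p_z) ≈ 60.37°, λ = atan2(p_y, p_x) ≈ 52.11°.

≈ 60°N, 52°E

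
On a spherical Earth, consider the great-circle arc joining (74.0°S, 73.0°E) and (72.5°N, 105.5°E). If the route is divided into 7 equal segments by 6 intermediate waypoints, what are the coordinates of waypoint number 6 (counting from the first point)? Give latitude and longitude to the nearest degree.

Convert each endpoint to a unit vector on the sphere (x = cos φ cos λ, y = cos φ sin λ, z = sin φ).
The central angle between the endpoints is δ = arccos(p₁·p₂) ≈ 2.581 rad (147.9°).
Interpolate at f = 6/7 with slerp weights a = sin((1−f)δ)/sin δ ≈ 0.678, b = sin(fδ)/sin δ ≈ 1.507.
p = a·p₁ + b·p₂ ≈ (-0.066, 0.615, 0.786); φ = arcsin(p_z) ≈ 51.77°, λ = atan2(p_y, p_x) ≈ 96.17°.

≈ (52°N, 96°E)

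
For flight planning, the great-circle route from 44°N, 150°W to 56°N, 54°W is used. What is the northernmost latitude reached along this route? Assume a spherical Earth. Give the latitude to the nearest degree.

The great circle lies in the plane with unit normal n̂ = (p₁ × p₂)/|p₁ × p₂|.
Here n̂_z ≈ +0.473; the vertex latitude is φ_max = arccos|n̂_z| ≈ 61.8°.
Check via Clairaut: cos φ_max = |cos φ₁| · sin C = cos(44.0°)·sin(41.1°) ≈ 0.473, again giving ≈ 61.8°.

≈ 62°N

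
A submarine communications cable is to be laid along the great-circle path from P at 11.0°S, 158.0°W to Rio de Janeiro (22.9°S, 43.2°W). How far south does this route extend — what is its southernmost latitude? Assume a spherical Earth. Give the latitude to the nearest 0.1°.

The great circle lies in the plane with unit normal n̂ = (p₁ × p₂)/|p₁ × p₂|.
Here n̂_z ≈ +0.862; the vertex latitude is φ_max = arccos|n̂_z| ≈ 30.5°.
Check via Clairaut: cos φ_max = |cos φ₁| · sin C = cos(11.0°)·sin(118.6°) ≈ 0.862, again giving ≈ 30.5°.

≈ 30.5°S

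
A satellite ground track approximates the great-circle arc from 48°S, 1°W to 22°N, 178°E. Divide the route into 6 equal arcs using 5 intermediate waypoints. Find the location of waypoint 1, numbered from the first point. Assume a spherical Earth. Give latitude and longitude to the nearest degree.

≈ 74°S, 2°E

Convert each endpoint to a unit vector on the sphere (x = cos φ cos λ, y = cos φ sin λ, z = sin φ).
The central angle between the endpoints is δ = arccos(p₁·p₂) ≈ 2.688 rad (154.0°).
Interpolate at f = 1/6 with slerp weights a = sin((1−f)δ)/sin δ ≈ 1.789, b = sin(fδ)/sin δ ≈ 0.988.
p = a·p₁ + b·p₂ ≈ (0.282, 0.011, -0.959); φ = arcsin(p_z) ≈ -73.62°, λ = atan2(p_y, p_x) ≈ 2.25°.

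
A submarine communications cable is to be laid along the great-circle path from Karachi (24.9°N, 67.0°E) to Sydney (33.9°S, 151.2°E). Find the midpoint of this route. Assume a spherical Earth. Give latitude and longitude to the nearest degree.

≈ 6°S, 107°E

The haversine formula gives a central angle δ ≈ 1.730 rad (99.1°) between the endpoints.
Interpolate at f = 1/2 with slerp weights a = sin((1−f)δ)/sin δ ≈ 0.771, b = sin(fδ)/sin δ ≈ 0.771.
p = a·p₁ + b·p₂ ≈ (-0.288, 0.952, -0.105); φ = arcsin(p_z) ≈ -6.05°, λ = atan2(p_y, p_x) ≈ 106.81°.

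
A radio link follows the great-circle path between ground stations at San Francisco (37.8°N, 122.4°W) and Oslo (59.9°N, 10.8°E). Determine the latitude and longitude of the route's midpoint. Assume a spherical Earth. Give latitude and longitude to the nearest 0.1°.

Convert each endpoint to a unit vector on the sphere (x = cos φ cos λ, y = cos φ sin λ, z = sin φ).
The central angle between the endpoints is δ = arccos(p₁·p₂) ≈ 1.309 rad (75.0°).
Interpolate at f = 1/2 with slerp weights a = sin((1−f)δ)/sin δ ≈ 0.630, b = sin(fδ)/sin δ ≈ 0.630.
p = a·p₁ + b·p₂ ≈ (0.044, -0.361, 0.931); φ = arcsin(p_z) ≈ 68.66°, λ = atan2(p_y, p_x) ≈ -83.11°.

≈ (68.7°N, 83.1°W)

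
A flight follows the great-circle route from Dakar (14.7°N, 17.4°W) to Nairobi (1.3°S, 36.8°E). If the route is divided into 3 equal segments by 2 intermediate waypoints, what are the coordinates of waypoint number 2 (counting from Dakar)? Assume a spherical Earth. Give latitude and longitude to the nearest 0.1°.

≈ (4.7°N, 19.1°E)

Write both endpoints as unit vectors p₁, p₂ with components (cos φ cos λ, cos φ sin λ, sin φ).
The central angle between the endpoints is δ = arccos(p₁·p₂) ≈ 0.977 rad (56.0°).
Interpolate at f = 2/3 with slerp weights a = sin((1−f)δ)/sin δ ≈ 0.386, b = sin(fδ)/sin δ ≈ 0.731.
p = a·p₁ + b·p₂ ≈ (0.942, 0.326, 0.081); φ = arcsin(p_z) ≈ 4.67°, λ = atan2(p_y, p_x) ≈ 19.11°.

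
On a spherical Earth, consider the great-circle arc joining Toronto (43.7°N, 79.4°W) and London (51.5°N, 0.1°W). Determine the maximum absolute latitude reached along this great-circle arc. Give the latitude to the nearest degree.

The great circle lies in the plane with unit normal n̂ = (p₁ × p₂)/|p₁ × p₂|.
Here n̂_z ≈ +0.566; the vertex latitude is φ_max = arccos|n̂_z| ≈ 55.5°.

≈ 56°N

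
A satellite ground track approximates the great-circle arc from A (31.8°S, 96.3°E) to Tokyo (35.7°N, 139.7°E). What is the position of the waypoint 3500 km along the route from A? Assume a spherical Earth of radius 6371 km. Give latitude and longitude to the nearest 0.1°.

Write both endpoints as unit vectors p₁, p₂ with components (cos φ cos λ, cos φ sin λ, sin φ).
The central angle between the endpoints is δ = arccos(p₁·p₂) ≈ 1.376 rad (78.8°). The total great-circle distance is δ·R ≈ 1.376 × 6371 ≈ 8764 km, so the target fraction is f = 3500/8764 ≈ 0.399.
Interpolate at f ≈ 0.399 with slerp weights a = sin((1−f)δ)/sin δ ≈ 0.750, b = sin(fδ)/sin δ ≈ 0.532.
p = a·p₁ + b·p₂ ≈ (-0.400, 0.913, -0.084); φ = arcsin(p_z) ≈ -4.84°, λ = atan2(p_y, p_x) ≈ 113.64°.

≈ (4.8°S, 113.6°E)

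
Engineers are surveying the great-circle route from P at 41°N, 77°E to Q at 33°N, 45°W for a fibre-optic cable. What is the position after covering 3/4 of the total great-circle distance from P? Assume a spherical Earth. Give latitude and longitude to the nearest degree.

Write both endpoints as unit vectors p₁, p₂ with components (cos φ cos λ, cos φ sin λ, sin φ).
The central angle between the endpoints is δ = arccos(p₁·p₂) ≈ 1.549 rad (88.7°).
Interpolate at f = 3/4 with slerp weights a = sin((1−f)δ)/sin δ ≈ 0.378, b = sin(fδ)/sin δ ≈ 0.918.
p = a·p₁ + b·p₂ ≈ (0.608, -0.266, 0.748); φ = arcsin(p_z) ≈ 48.38°, λ = atan2(p_y, p_x) ≈ -23.65°.

≈ 48°N, 24°W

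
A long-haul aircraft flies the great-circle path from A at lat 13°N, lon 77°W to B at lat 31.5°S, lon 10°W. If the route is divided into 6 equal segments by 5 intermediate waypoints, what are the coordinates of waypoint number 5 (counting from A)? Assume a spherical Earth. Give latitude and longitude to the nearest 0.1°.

The haversine formula gives a central angle δ ≈ 1.362 rad (78.0°) between the endpoints.
Interpolate at f = 5/6 with slerp weights a = sin((1−f)δ)/sin δ ≈ 0.230, b = sin(fδ)/sin δ ≈ 0.927.
p = a·p₁ + b·p₂ ≈ (0.829, -0.356, -0.432); φ = arcsin(p_z) ≈ -25.62°, λ = atan2(p_y, p_x) ≈ -23.23°.

≈ lat 25.6°S, lon 23.2°W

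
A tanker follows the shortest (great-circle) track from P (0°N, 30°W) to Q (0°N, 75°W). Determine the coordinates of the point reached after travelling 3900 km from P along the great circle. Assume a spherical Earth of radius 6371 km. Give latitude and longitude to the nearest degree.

≈ (0°N, 65°W)

Write both endpoints as unit vectors p₁, p₂ with components (cos φ cos λ, cos φ sin λ, sin φ).
The central angle between the endpoints is δ = arccos(p₁·p₂) ≈ 0.785 rad (45.0°). The total great-circle distance is δ·R ≈ 0.785 × 6371 ≈ 5004 km, so the target fraction is f = 3900/5004 ≈ 0.779.
Interpolate at f ≈ 0.779 with slerp weights a = sin((1−f)δ)/sin δ ≈ 0.244, b = sin(fδ)/sin δ ≈ 0.813.
p = a·p₁ + b·p₂ ≈ (0.421, -0.907, 0.000); φ = arcsin(p_z) ≈ 0.00°, λ = atan2(p_y, p_x) ≈ -65.07°.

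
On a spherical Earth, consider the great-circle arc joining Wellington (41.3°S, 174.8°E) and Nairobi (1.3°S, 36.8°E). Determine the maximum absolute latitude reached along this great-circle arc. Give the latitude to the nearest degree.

The great circle lies in the plane with unit normal n̂ = (p₁ × p₂)/|p₁ × p₂|.
Here n̂_z ≈ -0.599; the vertex latitude is φ_max = arccos|n̂_z| ≈ 53.2°.
Check via Clairaut: cos φ_max = |cos φ₁| · sin C = cos(41.3°)·sin(127.2°) ≈ 0.599, again giving ≈ 53.2°.

≈ 53°S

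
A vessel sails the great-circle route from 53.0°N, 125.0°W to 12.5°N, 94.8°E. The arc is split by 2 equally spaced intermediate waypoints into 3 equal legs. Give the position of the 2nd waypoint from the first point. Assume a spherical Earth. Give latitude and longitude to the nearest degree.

The haversine formula gives a central angle δ ≈ 1.853 rad (106.2°) between the endpoints.
Interpolate at f = 2/3 with slerp weights a = sin((1−f)δ)/sin δ ≈ 0.603, b = sin(fδ)/sin δ ≈ 0.983.
p = a·p₁ + b·p₂ ≈ (-0.288, 0.659, 0.694); φ = arcsin(p_z) ≈ 43.98°, λ = atan2(p_y, p_x) ≈ 113.63°.

≈ 44°N, 114°E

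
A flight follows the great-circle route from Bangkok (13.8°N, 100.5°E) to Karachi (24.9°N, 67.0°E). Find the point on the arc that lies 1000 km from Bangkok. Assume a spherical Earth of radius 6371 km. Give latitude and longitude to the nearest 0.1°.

Write both endpoints as unit vectors p₁, p₂ with components (cos φ cos λ, cos φ sin λ, sin φ).
The central angle between the endpoints is δ = arccos(p₁·p₂) ≈ 0.583 rad (33.4°). The total great-circle distance is δ·R ≈ 0.583 × 6371 ≈ 3713 km, so the target fraction is f = 1000/3713 ≈ 0.269.
Interpolate at f ≈ 0.269 with slerp weights a = sin((1−f)δ)/sin δ ≈ 0.751, b = sin(fδ)/sin δ ≈ 0.284.
p = a·p₁ + b·p₂ ≈ (-0.032, 0.954, 0.299); φ = arcsin(p_z) ≈ 17.38°, λ = atan2(p_y, p_x) ≈ 91.93°.

≈ (17.4°N, 91.9°E)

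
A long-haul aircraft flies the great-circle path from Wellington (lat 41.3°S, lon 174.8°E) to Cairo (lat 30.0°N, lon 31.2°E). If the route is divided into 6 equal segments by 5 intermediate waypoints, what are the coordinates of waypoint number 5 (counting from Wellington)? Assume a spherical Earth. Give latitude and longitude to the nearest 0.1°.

≈ lat 15.5°N, lon 53.0°E

Convert each endpoint to a unit vector on the sphere (x = cos φ cos λ, y = cos φ sin λ, z = sin φ).
The central angle between the endpoints is δ = arccos(p₁·p₂) ≈ 2.594 rad (148.6°).
Interpolate at f = 5/6 with slerp weights a = sin((1−f)δ)/sin δ ≈ 0.804, b = sin(fδ)/sin δ ≈ 1.595.
p = a·p₁ + b·p₂ ≈ (0.579, 0.770, 0.266); φ = arcsin(p_z) ≈ 15.45°, λ = atan2(p_y, p_x) ≈ 53.04°.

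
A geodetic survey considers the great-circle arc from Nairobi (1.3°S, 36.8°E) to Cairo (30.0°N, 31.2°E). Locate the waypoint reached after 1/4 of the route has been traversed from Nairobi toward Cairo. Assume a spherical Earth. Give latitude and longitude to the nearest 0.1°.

From cos δ = sin φ₁ sin φ₂ + cos φ₁ cos φ₂ cos Δλ, the central angle is δ ≈ 0.554 rad (31.8°).
Interpolate at f = 1/4 with slerp weights a = sin((1−f)δ)/sin δ ≈ 0.767, b = sin(fδ)/sin δ ≈ 0.262.
p = a·p₁ + b·p₂ ≈ (0.809, 0.577, 0.114); φ = arcsin(p_z) ≈ 6.53°, λ = atan2(p_y, p_x) ≈ 35.52°.

≈ 6.5°N, 35.5°E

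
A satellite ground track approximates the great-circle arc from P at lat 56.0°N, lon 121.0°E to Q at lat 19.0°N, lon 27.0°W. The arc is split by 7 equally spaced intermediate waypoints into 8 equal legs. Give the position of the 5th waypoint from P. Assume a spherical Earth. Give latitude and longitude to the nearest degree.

Write both endpoints as unit vectors p₁, p₂ with components (cos φ cos λ, cos φ sin λ, sin φ).
The central angle between the endpoints is δ = arccos(p₁·p₂) ≈ 1.750 rad (100.3°).
Interpolate at f = 5/8 with slerp weights a = sin((1−f)δ)/sin δ ≈ 0.620, b = sin(fδ)/sin δ ≈ 0.903.
p = a·p₁ + b·p₂ ≈ (0.582, -0.090, 0.808); φ = arcsin(p_z) ≈ 53.91°, λ = atan2(p_y, p_x) ≈ -8.82°.

≈ lat 54°N, lon 9°W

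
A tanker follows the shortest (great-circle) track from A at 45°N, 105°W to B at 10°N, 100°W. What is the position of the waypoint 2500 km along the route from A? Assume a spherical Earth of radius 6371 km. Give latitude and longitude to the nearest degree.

≈ 23°N, 101°W

Write both endpoints as unit vectors p₁, p₂ with components (cos φ cos λ, cos φ sin λ, sin φ).
The central angle between the endpoints is δ = arccos(p₁·p₂) ≈ 0.615 rad (35.3°). The total great-circle distance is δ·R ≈ 0.615 × 6371 ≈ 3921 km, so the target fraction is f = 2500/3921 ≈ 0.638.
Interpolate at f ≈ 0.638 with slerp weights a = sin((1−f)δ)/sin δ ≈ 0.383, b = sin(fδ)/sin δ ≈ 0.662.
p = a·p₁ + b·p₂ ≈ (-0.183, -0.904, 0.386); φ = arcsin(p_z) ≈ 22.70°, λ = atan2(p_y, p_x) ≈ -101.47°.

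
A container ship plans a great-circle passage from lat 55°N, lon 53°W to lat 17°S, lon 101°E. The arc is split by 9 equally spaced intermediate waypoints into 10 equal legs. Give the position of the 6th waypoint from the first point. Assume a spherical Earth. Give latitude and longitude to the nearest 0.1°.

From cos δ = sin φ₁ sin φ₂ + cos φ₁ cos φ₂ cos Δλ, the central angle is δ ≈ 2.393 rad (137.1°).
Interpolate at f = 6/10 with slerp weights a = sin((1−f)δ)/sin δ ≈ 1.201, b = sin(fδ)/sin δ ≈ 1.456.
p = a·p₁ + b·p₂ ≈ (0.149, 0.816, 0.558); φ = arcsin(p_z) ≈ 33.93°, λ = atan2(p_y, p_x) ≈ 79.66°.

≈ lat 33.9°N, lon 79.7°E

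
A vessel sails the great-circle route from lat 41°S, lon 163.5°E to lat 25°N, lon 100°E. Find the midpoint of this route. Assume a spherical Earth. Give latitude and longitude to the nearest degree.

≈ lat 9°S, lon 129°E

Write both endpoints as unit vectors p₁, p₂ with components (cos φ cos λ, cos φ sin λ, sin φ).
The central angle between the endpoints is δ = arccos(p₁·p₂) ≈ 1.543 rad (88.4°).
Interpolate at f = 1/2 with slerp weights a = sin((1−f)δ)/sin δ ≈ 0.697, b = sin(fδ)/sin δ ≈ 0.697.
p = a·p₁ + b·p₂ ≈ (-0.614, 0.772, -0.163); φ = arcsin(p_z) ≈ -9.37°, λ = atan2(p_y, p_x) ≈ 128.52°.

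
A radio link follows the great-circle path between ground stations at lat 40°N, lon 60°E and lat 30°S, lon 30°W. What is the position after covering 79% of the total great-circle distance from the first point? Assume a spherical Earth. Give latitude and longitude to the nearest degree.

Write both endpoints as unit vectors p₁, p₂ with components (cos φ cos λ, cos φ sin λ, sin φ).
The central angle between the endpoints is δ = arccos(p₁·p₂) ≈ 1.898 rad (108.7°).
Interpolate at f = 0.79 with slerp weights a = sin((1−f)δ)/sin δ ≈ 0.410, b = sin(fδ)/sin δ ≈ 1.053.
p = a·p₁ + b·p₂ ≈ (0.947, -0.184, -0.263); φ = arcsin(p_z) ≈ -15.26°, λ = atan2(p_y, p_x) ≈ -11.01°.

≈ lat 15°S, lon 11°W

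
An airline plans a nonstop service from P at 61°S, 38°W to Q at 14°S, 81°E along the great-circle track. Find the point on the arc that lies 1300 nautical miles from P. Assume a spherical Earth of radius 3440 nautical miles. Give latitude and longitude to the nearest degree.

≈ 65°S, 10°E

Write both endpoints as unit vectors p₁, p₂ with components (cos φ cos λ, cos φ sin λ, sin φ).
The central angle between the endpoints is δ = arccos(p₁·p₂) ≈ 1.587 rad (90.9°). The total great-circle distance is δ·R ≈ 1.587 × 3440 ≈ 5460 nmi, so the target fraction is f = 1300/5460 ≈ 0.238.
Interpolate at f ≈ 0.238 with slerp weights a = sin((1−f)δ)/sin δ ≈ 0.936, b = sin(fδ)/sin δ ≈ 0.369.
p = a·p₁ + b·p₂ ≈ (0.413, 0.074, -0.907); φ = arcsin(p_z) ≈ -65.16°, λ = atan2(p_y, p_x) ≈ 10.21°.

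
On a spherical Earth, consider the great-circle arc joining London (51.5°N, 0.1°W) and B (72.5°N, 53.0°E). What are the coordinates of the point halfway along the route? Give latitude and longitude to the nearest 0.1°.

≈ (64.2°N, 16.6°E)

Write both endpoints as unit vectors p₁, p₂ with components (cos φ cos λ, cos φ sin λ, sin φ).
The central angle between the endpoints is δ = arccos(p₁·p₂) ≈ 0.538 rad (30.8°).
Interpolate at f = 1/2 with slerp weights a = sin((1−f)δ)/sin δ ≈ 0.519, b = sin(fδ)/sin δ ≈ 0.519.
p = a·p₁ + b·p₂ ≈ (0.417, 0.124, 0.901); φ = arcsin(p_z) ≈ 64.23°, λ = atan2(p_y, p_x) ≈ 16.57°.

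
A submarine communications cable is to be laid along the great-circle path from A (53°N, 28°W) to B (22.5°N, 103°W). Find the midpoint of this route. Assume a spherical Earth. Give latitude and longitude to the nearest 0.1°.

Write both endpoints as unit vectors p₁, p₂ with components (cos φ cos λ, cos φ sin λ, sin φ).
The central angle between the endpoints is δ = arccos(p₁·p₂) ≈ 1.105 rad (63.3°).
Interpolate at f = 1/2 with slerp weights a = sin((1−f)δ)/sin δ ≈ 0.587, b = sin(fδ)/sin δ ≈ 0.587.
p = a·p₁ + b·p₂ ≈ (0.190, -0.695, 0.694); φ = arcsin(p_z) ≈ 43.93°, λ = atan2(p_y, p_x) ≈ -74.70°.

≈ (43.9°N, 74.7°W)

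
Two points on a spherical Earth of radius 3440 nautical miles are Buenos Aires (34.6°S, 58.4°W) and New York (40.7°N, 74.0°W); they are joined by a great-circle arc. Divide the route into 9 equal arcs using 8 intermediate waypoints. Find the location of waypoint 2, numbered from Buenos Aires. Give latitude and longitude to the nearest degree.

Convert each endpoint to a unit vector on the sphere (x = cos φ cos λ, y = cos φ sin λ, z = sin φ).
The central angle between the endpoints is δ = arccos(p₁·p₂) ≈ 1.338 rad (76.7°).
Interpolate at f = 2/9 with slerp weights a = sin((1−f)δ)/sin δ ≈ 0.887, b = sin(fδ)/sin δ ≈ 0.301.
p = a·p₁ + b·p₂ ≈ (0.445, -0.841, -0.307); φ = arcsin(p_z) ≈ -17.89°, λ = atan2(p_y, p_x) ≈ -62.10°.

≈ (18°S, 62°W)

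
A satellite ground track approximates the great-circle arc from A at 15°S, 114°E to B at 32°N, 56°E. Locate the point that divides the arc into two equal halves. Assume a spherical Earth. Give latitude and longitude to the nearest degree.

≈ 10°N, 87°E

The haversine formula gives a central angle δ ≈ 1.269 rad (72.7°) between the endpoints.
Interpolate at f = 1/2 with slerp weights a = sin((1−f)δ)/sin δ ≈ 0.621, b = sin(fδ)/sin δ ≈ 0.621.
p = a·p₁ + b·p₂ ≈ (0.051, 0.984, 0.168); φ = arcsin(p_z) ≈ 9.69°, λ = atan2(p_y, p_x) ≈ 87.06°.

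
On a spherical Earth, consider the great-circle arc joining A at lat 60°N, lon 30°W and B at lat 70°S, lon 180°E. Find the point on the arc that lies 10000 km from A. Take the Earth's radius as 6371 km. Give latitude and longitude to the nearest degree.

≈ lat 23°S, lon 73°W

The haversine formula gives a central angle δ ≈ 2.865 rad (164.1°) between the endpoints. The total great-circle distance is δ·R ≈ 2.865 × 6371 ≈ 18251 km, so the target fraction is f = 10000/18251 ≈ 0.548.
Interpolate at f ≈ 0.548 with slerp weights a = sin((1−f)δ)/sin δ ≈ 3.519, b = sin(fδ)/sin δ ≈ 3.657.
p = a·p₁ + b·p₂ ≈ (0.273, -0.880, -0.389); φ = arcsin(p_z) ≈ -22.90°, λ = atan2(p_y, p_x) ≈ -72.76°.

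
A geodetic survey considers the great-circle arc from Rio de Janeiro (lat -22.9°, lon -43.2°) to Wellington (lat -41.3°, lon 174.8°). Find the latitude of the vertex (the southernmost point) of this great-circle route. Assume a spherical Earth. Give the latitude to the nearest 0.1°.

The great circle lies in the plane with unit normal n̂ = (p₁ × p₂)/|p₁ × p₂|.
Here n̂_z ≈ -0.445; the vertex latitude is φ_max = arccos|n̂_z| ≈ 63.6°.

≈ -63.6°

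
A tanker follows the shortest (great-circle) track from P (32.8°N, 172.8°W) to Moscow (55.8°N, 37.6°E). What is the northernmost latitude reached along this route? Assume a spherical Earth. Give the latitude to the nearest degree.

The great circle lies in the plane with unit normal n̂ = (p₁ × p₂)/|p₁ × p₂|.
Here n̂_z ≈ -0.239; the vertex latitude is φ_max = arccos|n̂_z| ≈ 76.2°.

≈ 76°N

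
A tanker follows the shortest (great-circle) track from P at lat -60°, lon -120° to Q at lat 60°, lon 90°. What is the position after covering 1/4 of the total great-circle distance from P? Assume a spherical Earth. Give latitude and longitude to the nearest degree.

≈ lat -35°, lon -172°

The haversine formula gives a central angle δ ≈ 2.882 rad (165.1°) between the endpoints.
Interpolate at f = 1/4 with slerp weights a = sin((1−f)δ)/sin δ ≈ 3.236, b = sin(fδ)/sin δ ≈ 2.571.
p = a·p₁ + b·p₂ ≈ (-0.809, -0.116, -0.576); φ = arcsin(p_z) ≈ -35.19°, λ = atan2(p_y, p_x) ≈ -171.85°.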